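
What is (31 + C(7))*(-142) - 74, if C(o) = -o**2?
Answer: 2482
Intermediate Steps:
(31 + C(7))*(-142) - 74 = (31 - 1*7**2)*(-142) - 74 = (31 - 1*49)*(-142) - 74 = (31 - 49)*(-142) - 74 = -18*(-142) - 74 = 2556 - 74 = 2482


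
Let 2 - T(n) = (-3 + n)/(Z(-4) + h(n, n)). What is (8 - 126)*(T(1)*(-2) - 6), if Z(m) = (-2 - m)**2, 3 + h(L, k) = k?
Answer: 1416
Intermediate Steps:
h(L, k) = -3 + k
T(n) = 2 - (-3 + n)/(1 + n) (T(n) = 2 - (-3 + n)/((2 - 4)**2 + (-3 + n)) = 2 - (-3 + n)/((-2)**2 + (-3 + n)) = 2 - (-3 + n)/(4 + (-3 + n)) = 2 - (-3 + n)/(1 + n))
(8 - 126)*(T(1)*(-2) - 6) = (8 - 126)*(((5 + 1)/(1 + 1))*(-2) - 6) = -118*((6/2)*(-2) - 6) = -118*(((1/2)*6)*(-2) - 6) = -118*(3*(-2) - 6) = -118*(-6 - 6) = -118*(-12) = 1416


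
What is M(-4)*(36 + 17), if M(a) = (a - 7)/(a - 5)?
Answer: 583/9 ≈ 64.778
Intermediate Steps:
M(a) = (-7 + a)/(-5 + a)
M(-4)*(36 + 17) = ((-7 - 4)/(-5 - 4))*(36 + 17) = (-11/(-9))*53 = -⅑*(-11)*53 = (11/9)*53 = 583/9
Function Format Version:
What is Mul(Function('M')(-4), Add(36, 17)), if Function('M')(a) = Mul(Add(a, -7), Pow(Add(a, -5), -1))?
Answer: Rational(583, 9) ≈ 64.778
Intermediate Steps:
Function('M')(a) = Mul(Pow(Add(-5, a), -1), Add(-7, a)) (Function('M')(a) = Mul(Add(-7, a), Pow(Add(-5, a), -1)) = Mul(Pow(Add(-5, a), -1), Add(-7, a)))
Mul(Function('M')(-4), Add(36, 17)) = Mul(Mul(Pow(Add(-5, -4), -1), Add(-7, -4)), Add(36, 17)) = Mul(Mul(Pow(-9, -1), -11), 53) = Mul(Mul(Rational(-1, 9), -11), 53) = Mul(Rational(11, 9), 53) = Rational(583, 9)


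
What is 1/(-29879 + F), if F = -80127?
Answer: -1/110006 ≈ -9.0904e-6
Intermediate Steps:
1/(-29879 + F) = 1/(-29879 - 80127) = 1/(-110006) = -1/110006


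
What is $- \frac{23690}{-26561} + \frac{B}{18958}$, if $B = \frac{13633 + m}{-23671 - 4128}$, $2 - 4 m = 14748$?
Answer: $\frac{24969368503987}{27996008065924} \approx 0.89189$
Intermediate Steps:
$m = - \frac{7373}{2}$ ($m = \frac{1}{2} - 3687 = - \frac{7373}{2} \approx -3686.5$)
$B = - \frac{19893}{55598}$ ($B = \frac{13633 - \frac{7373}{2}}{-23671 - 4128} = \frac{19893}{2 \left(-27799\right)} = \frac{19893}{2} \left(- \frac{1}{27799}\right) = - \frac{19893}{55598} \approx -0.3578$)
$- \frac{23690}{-26561} + \frac{B}{18958} = - \frac{23690}{-26561} - \frac{19893}{55598 \cdot 18958} = \left(-23690\right) \left(- \frac{1}{26561}\right) - \frac{19893}{1054026884} = \frac{23690}{26561} - \frac{19893}{1054026884} = \frac{24969368503987}{27996008065924}$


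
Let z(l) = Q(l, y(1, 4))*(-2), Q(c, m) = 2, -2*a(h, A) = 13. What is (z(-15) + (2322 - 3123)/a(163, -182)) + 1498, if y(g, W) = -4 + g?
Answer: 21024/13 ≈ 1617.2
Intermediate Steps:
a(h, A) = -13/2 (a(h, A) = -½*13 = -13/2)
z(l) = -4 (z(l) = 2*(-2) = -4)
(z(-15) + (2322 - 3123)/a(163, -182)) + 1498 = (-4 + (2322 - 3123)/(-13/2)) + 1498 = (-4 - 801*(-2/13)) + 1498 = (-4 + 1602/13) + 1498 = 1550/13 + 1498 = 21024/13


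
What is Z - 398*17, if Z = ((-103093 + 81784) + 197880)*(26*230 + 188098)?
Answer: 34268539772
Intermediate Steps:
Z = 34268546538 (Z = (-21309 + 197880)*(5980 + 188098) = 176571*194078 = 34268546538)
Z - 398*17 = 34268546538 - 398*17 = 34268546538 - 1*6766 = 34268546538 - 6766 = 34268539772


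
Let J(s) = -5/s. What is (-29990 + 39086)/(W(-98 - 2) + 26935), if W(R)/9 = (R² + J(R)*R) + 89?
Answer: 9096/117691 ≈ 0.077287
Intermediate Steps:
W(R) = 756 + 9*R² (W(R) = 9*((R² + (-5/R)*R) + 89) = 9*((R² - 5) + 89) = 9*((-5 + R²) + 89) = 9*(84 + R²) = 756 + 9*R²)
(-29990 + 39086)/(W(-98 - 2) + 26935) = (-29990 + 39086)/((756 + 9*(-98 - 2)²) + 26935) = 9096/((756 + 9*(-100)²) + 26935) = 9096/((756 + 9*10000) + 26935) = 9096/((756 + 90000) + 26935) = 9096/(90756 + 26935) = 9096/117691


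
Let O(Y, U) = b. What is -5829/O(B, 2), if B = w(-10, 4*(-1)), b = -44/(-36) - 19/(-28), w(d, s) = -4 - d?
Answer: -1468908/479 ≈ -3066.6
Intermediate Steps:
b = 479/252 (b = -44*(-1/36) - 19*(-1/28) = 11/9 + 19/28 = 479/252 ≈ 1.9008)
B = 6 (B = -4 - 1*(-10) = -4 + 10 = 6)
O(Y, U) = 479/252
-5829/O(B, 2) = -5829/479/252 = -5829*252/479 = -1468908/479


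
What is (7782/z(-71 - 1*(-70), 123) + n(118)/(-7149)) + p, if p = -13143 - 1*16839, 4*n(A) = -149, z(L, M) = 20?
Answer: -4231192097/142980 ≈ -29593.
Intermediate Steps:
n(A) = -149/4 (n(A) = (1/4)*(-149) = -149/4)
p = -29982 (p = -13143 - 16839 = -29982)
(7782/z(-71 - 1*(-70), 123) + n(118)/(-7149)) + p = (7782/20 - 149/4/(-7149)) - 29982 = (7782*(1/20) - 149/4*(-1/7149)) - 29982 = (3891/10 + 149/28596) - 29982 = 55634263/142980 - 29982 = -4231192097/142980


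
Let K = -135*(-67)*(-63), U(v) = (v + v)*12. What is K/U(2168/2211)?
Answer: -419968395/17344 ≈ -24214.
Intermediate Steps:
U(v) = 24*v (U(v) = (2*v)*12 = 24*v)
K = -569835 (K = 9045*(-63) = -569835)
K/U(2168/2211) = -569835/(24*(2168/2211)) = -569835/17344/737 = -569835*737/17344 = -419968395/17344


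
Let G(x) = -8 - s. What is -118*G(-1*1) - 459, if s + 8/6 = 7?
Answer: 3461/3 ≈ 1153.7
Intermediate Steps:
s = 17/3 (s = -4/3 + 7 = 17/3 ≈ 5.6667)
G(x) = -41/3 (G(x) = -8 - 1*17/3 = -8 - 17/3 = -41/3)
-118*G(-1*1) - 459 = -118*(-41/3) - 459 = 4838/3 - 459 = 3461/3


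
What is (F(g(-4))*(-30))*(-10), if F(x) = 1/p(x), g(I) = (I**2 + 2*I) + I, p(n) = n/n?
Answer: 300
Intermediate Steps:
p(n) = 1
g(I) = I**2 + 3*I
F(x) = 1 (F(x) = 1/1 = 1)
(F(g(-4))*(-30))*(-10) = (1*(-30))*(-10) = -30*(-10) = 300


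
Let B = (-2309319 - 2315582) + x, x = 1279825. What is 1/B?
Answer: -1/3345076 ≈ -2.9895e-7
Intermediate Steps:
B = -3345076 (B = (-2309319 - 2315582) + 1279825 = -4624901 + 1279825 = -3345076)
1/B = 1/(-3345076) = -1/3345076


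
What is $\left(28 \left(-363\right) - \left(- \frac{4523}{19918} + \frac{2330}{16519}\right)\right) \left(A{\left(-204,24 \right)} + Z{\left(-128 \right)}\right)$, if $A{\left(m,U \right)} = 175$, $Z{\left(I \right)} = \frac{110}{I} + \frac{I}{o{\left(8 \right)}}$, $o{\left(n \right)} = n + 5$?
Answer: $- \frac{457126855990967763}{273749167744} \approx -1.6699 \cdot 10^{6}$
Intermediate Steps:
$o{\left(n \right)} = 5 + n$
$Z{\left(I \right)} = \frac{110}{I} + \frac{I}{13}$ ($Z{\left(I \right)} = \frac{110}{I} + \frac{I}{5 + 8} = \frac{110}{I} + \frac{I}{13}$)
$\left(28 \left(-363\right) - \left(- \frac{4523}{19918} + \frac{2330}{16519}\right)\right) \left(A{\left(-204,24 \right)} + Z{\left(-128 \right)}\right) = \left(28 \left(-363\right) - \left(- \frac{4523}{19918} + \frac{2330}{16519}\right)\right) \left(175 + \left(\frac{110}{-128} + \frac{1}{13} \left(-128\right)\right)\right) = \left(-10164 - - \frac{28306497}{329025442}\right) \left(175 + \left(110 \left(- \frac{1}{128}\right) - \frac{128}{13}\right)\right) = \left(-10164 + \left(- \frac{2330}{16519} + \frac{4523}{19918}\right)\right) \left(175 - \frac{8907}{832}\right) = \left(-10164 + \frac{28306497}{329025442}\right) \left(175 - \frac{8907}{832}\right) = \left(- \frac{3344186285991}{329025442}\right) \frac{136693}{832} = - \frac{457126855990967763}{273749167744}$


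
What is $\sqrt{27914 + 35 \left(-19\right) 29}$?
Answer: $\sqrt{8629} \approx 92.892$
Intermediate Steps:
$\sqrt{27914 + 35 \left(-19\right) 29} = \sqrt{27914 - 19285} = \sqrt{8629}$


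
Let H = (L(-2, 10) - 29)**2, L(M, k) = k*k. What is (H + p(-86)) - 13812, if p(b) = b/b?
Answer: -8770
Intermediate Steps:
L(M, k) = k**2
p(b) = 1
H = 5041 (H = (10**2 - 29)**2 = (100 - 29)**2 = 71**2 = 5041)
(H + p(-86)) - 13812 = (5041 + 1) - 13812 = 5042 - 13812 = -8770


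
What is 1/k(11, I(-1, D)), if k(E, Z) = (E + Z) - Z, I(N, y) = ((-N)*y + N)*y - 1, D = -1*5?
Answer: 1/11 ≈ 0.090909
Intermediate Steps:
D = -5
I(N, y) = -1 + y*(N - N*y) (I(N, y) = (-N*y + N)*y - 1 = (N - N*y)*y - 1 = y*(N - N*y) - 1 = -1 + y*(N - N*y))
k(E, Z) = E
1/k(11, I(-1, D)) = 1/11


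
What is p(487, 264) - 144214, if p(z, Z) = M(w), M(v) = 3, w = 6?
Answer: -144211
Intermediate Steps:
p(z, Z) = 3
p(487, 264) - 144214 = 3 - 144214 = -144211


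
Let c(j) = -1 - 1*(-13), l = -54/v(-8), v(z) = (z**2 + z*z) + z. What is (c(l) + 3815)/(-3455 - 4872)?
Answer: -3827/8327 ≈ -0.45959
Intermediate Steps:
v(z) = z + 2*z**2 (v(z) = (z**2 + z**2) + z = 2*z**2 + z = z + 2*z**2)
l = -9/20 (l = -54*(-1/(8*(1 + 2*(-8)))) = -54*(-1/(8*(1 - 16))) = -54/((-8*(-15))) = -54/120 = -54*1/120 = -9/20 ≈ -0.45000)
c(j) = 12 (c(j) = -1 + 13 = 12)
(c(l) + 3815)/(-3455 - 4872) = (12 + 3815)/(-3455 - 4872) = 3827/(-8327) = 3827*(-1/8327) = -3827/8327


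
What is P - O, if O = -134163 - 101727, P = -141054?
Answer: 94836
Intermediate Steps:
O = -235890
P - O = -141054 - 1*(-235890) = -141054 + 235890 = 94836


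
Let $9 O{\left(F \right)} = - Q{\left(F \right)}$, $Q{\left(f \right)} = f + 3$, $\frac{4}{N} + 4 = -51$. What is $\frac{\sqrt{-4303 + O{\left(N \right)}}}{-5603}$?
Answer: $- \frac{i \sqrt{117158030}}{924495} \approx - 0.011708 i$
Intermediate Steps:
$N = - \frac{4}{55}$ ($N = \frac{4}{-4 - 51} = \frac{4}{-55} = 4 \left(- \frac{1}{55}\right) = - \frac{4}{55} \approx -0.072727$)
$Q{\left(f \right)} = 3 + f$
$O{\left(F \right)} = - \frac{1}{3} - \frac{F}{9}$ ($O{\left(F \right)} = \frac{\left(-1\right) \left(3 + F\right)}{9} = \frac{-3 - F}{9} = - \frac{1}{3} - \frac{F}{9}$)
$\frac{\sqrt{-4303 + O{\left(N \right)}}}{-5603} = \frac{\sqrt{-4303 - \frac{161}{495}}}{-5603} = \sqrt{-4303 + \left(- \frac{1}{3} + \frac{4}{495}\right)} \left(- \frac{1}{5603}\right) = \sqrt{-4303 - \frac{161}{495}} \left(- \frac{1}{5603}\right) = \sqrt{- \frac{2130146}{495}} \left(- \frac{1}{5603}\right) = \frac{i \sqrt{117158030}}{165} \left(- \frac{1}{5603}\right) = - \frac{i \sqrt{117158030}}{924495}$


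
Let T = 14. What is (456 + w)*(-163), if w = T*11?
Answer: -99430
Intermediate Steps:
w = 154 (w = 14*11 = 154)
(456 + w)*(-163) = (456 + 154)*(-163) = 610*(-163) = -99430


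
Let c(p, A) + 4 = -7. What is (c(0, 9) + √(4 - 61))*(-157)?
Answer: 1727 - 157*I*√57 ≈ 1727.0 - 1185.3*I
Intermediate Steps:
c(p, A) = -11 (c(p, A) = -4 - 7 = -11)
(c(0, 9) + √(4 - 61))*(-157) = (-11 + √(4 - 61))*(-157) = (-11 + √(-57))*(-157) = (-11 + I*√57)*(-157) = 1727 - 157*I*√57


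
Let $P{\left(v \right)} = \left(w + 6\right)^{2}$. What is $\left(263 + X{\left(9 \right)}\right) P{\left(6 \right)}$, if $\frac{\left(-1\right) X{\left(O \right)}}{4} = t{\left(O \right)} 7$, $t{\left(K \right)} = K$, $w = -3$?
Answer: $99$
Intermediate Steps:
$X{\left(O \right)} = - 28 O$ ($X{\left(O \right)} = - 4 O 7 = - 4 \cdot 7 O = - 28 O$)
$P{\left(v \right)} = 9$ ($P{\left(v \right)} = \left(-3 + 6\right)^{2} = 3^{2} = 9$)
$\left(263 + X{\left(9 \right)}\right) P{\left(6 \right)} = \left(263 - 252\right) 9 = 11 \cdot 9 = 99$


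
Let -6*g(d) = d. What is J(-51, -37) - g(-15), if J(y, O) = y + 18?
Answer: -71/2 ≈ -35.500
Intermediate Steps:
J(y, O) = 18 + y
g(d) = -d/6
J(-51, -37) - g(-15) = (18 - 51) - (-1)*(-15)/6 = -33 - 1*5/2 = -33 - 5/2 = -71/2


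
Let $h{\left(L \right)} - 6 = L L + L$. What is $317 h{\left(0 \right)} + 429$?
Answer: $2331$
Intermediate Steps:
$h{\left(L \right)} = 6 + L + L^{2}$ ($h{\left(L \right)} = 6 + \left(L L + L\right) = 6 + \left(L^{2} + L\right) = 6 + \left(L + L^{2}\right) = 6 + L + L^{2}$)
$317 h{\left(0 \right)} + 429 = 317 \left(6 + 0 + 0^{2}\right) + 429 = 317 \left(6 + 0 + 0\right) + 429 = 317 \cdot 6 + 429 = 1902 + 429 = 2331$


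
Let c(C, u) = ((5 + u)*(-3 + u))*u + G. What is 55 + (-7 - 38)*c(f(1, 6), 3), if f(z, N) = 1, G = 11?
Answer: -440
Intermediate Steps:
c(C, u) = 11 + u*(-3 + u)*(5 + u) (c(C, u) = ((5 + u)*(-3 + u))*u + 11 = ((-3 + u)*(5 + u))*u + 11 = u*(-3 + u)*(5 + u) + 11 = 11 + u*(-3 + u)*(5 + u))
55 + (-7 - 38)*c(f(1, 6), 3) = 55 + (-7 - 38)*(11 + 3**3 - 15*3 + 2*3**2) = 55 - 45*(11 + 27 - 45 + 2*9) = 55 - 45*(11 + 27 - 45 + 18) = 55 - 45*11 = 55 - 495 = -440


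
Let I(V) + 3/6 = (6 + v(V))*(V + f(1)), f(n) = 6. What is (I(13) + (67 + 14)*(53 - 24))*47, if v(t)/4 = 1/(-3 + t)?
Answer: 1160947/10 ≈ 1.1609e+5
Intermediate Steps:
v(t) = 4/(-3 + t)
I(V) = -½ + (6 + V)*(6 + 4/(-3 + V)) (I(V) = -½ + (6 + 4/(-3 + V))*(V + 6) = -½ + (6 + 4/(-3 + V))*(6 + V) = -½ + (6 + V)*(6 + 4/(-3 + V)))
(I(13) + (67 + 14)*(53 - 24))*47 = ((-165 + 12*13² + 43*13)/(2*(-3 + 13)) + (67 + 14)*(53 - 24))*47 = ((½)*(-165 + 12*169 + 559)/10 + 81*29)*47 = ((½)*(⅒)*(-165 + 2028 + 559) + 2349)*47 = ((½)*(⅒)*2422 + 2349)*47 = (1211/10 + 2349)*47 = (24701/10)*47 = 1160947/10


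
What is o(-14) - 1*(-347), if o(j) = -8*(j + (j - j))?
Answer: 459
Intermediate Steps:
o(j) = -8*j (o(j) = -8*(j + 0) = -8*j)
o(-14) - 1*(-347) = -8*(-14) - 1*(-347) = 112 + 347 = 459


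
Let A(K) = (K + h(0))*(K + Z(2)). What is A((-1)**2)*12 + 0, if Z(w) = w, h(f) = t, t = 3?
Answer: 144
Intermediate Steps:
h(f) = 3
A(K) = (2 + K)*(3 + K) (A(K) = (K + 3)*(K + 2) = (3 + K)*(2 + K) = (2 + K)*(3 + K))
A((-1)**2)*12 + 0 = (6 + ((-1)**2)**2 + 5*(-1)**2)*12 + 0 = (6 + 1**2 + 5*1)*12 + 0 = (6 + 1 + 5)*12 + 0 = 12*12 + 0 = 144 + 0 = 144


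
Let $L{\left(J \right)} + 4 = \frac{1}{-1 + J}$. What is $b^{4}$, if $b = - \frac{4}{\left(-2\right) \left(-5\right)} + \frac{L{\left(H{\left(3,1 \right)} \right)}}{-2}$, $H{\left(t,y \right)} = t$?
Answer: $\frac{531441}{160000} \approx 3.3215$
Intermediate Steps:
$L{\left(J \right)} = -4 + \frac{1}{-1 + J}$
$b = \frac{27}{20}$ ($b = - \frac{4}{\left(-2\right) \left(-5\right)} + \frac{\frac{1}{-1 + 3} \left(5 - 12\right)}{-2} = - \frac{4}{10} + \frac{5 - 12}{2} \left(- \frac{1}{2}\right) = \left(-4\right) \frac{1}{10} + \frac{1}{2} \left(-7\right) \left(- \frac{1}{2}\right) = - \frac{2}{5} - - \frac{7}{4} = - \frac{2}{5} + \frac{7}{4} = \frac{27}{20} \approx 1.35$)
$b^{4} = \left(\frac{27}{20}\right)^{4} = \frac{531441}{160000}$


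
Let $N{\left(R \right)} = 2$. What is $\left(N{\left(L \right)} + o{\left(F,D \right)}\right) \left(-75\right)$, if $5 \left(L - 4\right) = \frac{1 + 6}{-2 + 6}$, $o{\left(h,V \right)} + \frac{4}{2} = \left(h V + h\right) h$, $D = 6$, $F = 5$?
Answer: $-13125$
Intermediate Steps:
$o{\left(h,V \right)} = -2 + h \left(h + V h\right)$ ($o{\left(h,V \right)} = -2 + \left(h V + h\right) h = -2 + \left(V h + h\right) h = -2 + \left(h + V h\right) h = -2 + h \left(h + V h\right)$)
$L = \frac{87}{20}$ ($L = 4 + \frac{\left(1 + 6\right) \frac{1}{-2 + 6}}{5} = 4 + \frac{7 \cdot \frac{1}{4}}{5} = 4 + \frac{1}{5} \cdot \frac{7}{4} = 4 + \frac{7}{20} = \frac{87}{20} \approx 4.35$)
$\left(N{\left(L \right)} + o{\left(F,D \right)}\right) \left(-75\right) = \left(2 + \left(-2 + 5^{2} + 6 \cdot 5^{2}\right)\right) \left(-75\right) = \left(2 + \left(-2 + 25 + 6 \cdot 25\right)\right) \left(-75\right) = \left(2 + \left(-2 + 25 + 150\right)\right) \left(-75\right) = \left(2 + 173\right) \left(-75\right) = 175 \left(-75\right) = -13125$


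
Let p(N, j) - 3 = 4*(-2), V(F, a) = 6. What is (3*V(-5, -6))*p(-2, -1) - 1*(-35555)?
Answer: 35465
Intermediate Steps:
p(N, j) = -5 (p(N, j) = 3 + 4*(-2) = 3 - 8 = -5)
(3*V(-5, -6))*p(-2, -1) - 1*(-35555) = (3*6)*(-5) - 1*(-35555) = 18*(-5) + 35555 = -90 + 35555 = 35465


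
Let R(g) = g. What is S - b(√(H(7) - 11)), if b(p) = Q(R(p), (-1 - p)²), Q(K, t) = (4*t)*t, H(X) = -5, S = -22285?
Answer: -22929 + 960*I ≈ -22929.0 + 960.0*I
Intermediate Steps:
Q(K, t) = 4*t²
b(p) = 4*(-1 - p)⁴ (b(p) = 4*((-1 - p)²)² = 4*(-1 - p)⁴)
S - b(√(H(7) - 11)) = -22285 - 4*(1 + √(-5 - 11))⁴ = -22285 - 4*(1 + √(-16))⁴ = -22285 - 4*(1 + 4*I)⁴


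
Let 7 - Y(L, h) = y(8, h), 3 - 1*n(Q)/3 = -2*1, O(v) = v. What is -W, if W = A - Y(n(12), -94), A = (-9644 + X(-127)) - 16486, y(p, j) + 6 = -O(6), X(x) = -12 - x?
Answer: 26034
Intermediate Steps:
n(Q) = 15 (n(Q) = 9 - (-6) = 9 - 3*(-2) = 9 + 6 = 15)
y(p, j) = -12 (y(p, j) = -6 - 1*6 = -6 - 6 = -12)
A = -26015 (A = (-9644 + (-12 - 1*(-127))) - 16486 = (-9644 + (-12 + 127)) - 16486 = (-9644 + 115) - 16486 = -9529 - 16486 = -26015)
Y(L, h) = 19 (Y(L, h) = 7 - 1*(-12) = 7 + 12 = 19)
W = -26034 (W = -26015 - 1*19 = -26015 - 19 = -26034)
-W = -1*(-26034) = 26034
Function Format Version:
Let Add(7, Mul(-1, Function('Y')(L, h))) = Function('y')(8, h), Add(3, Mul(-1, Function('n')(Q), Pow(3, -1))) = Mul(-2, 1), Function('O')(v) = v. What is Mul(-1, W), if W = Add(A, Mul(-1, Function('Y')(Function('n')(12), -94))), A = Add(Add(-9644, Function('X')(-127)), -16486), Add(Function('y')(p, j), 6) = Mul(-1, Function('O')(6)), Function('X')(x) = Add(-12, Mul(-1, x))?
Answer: 26034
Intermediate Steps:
Function('n')(Q) = 15 (Function('n')(Q) = Add(9, Mul(-3, Mul(-2, 1))) = Add(9, Mul(-3, -2)) = Add(9, 6) = 15)
Function('y')(p, j) = -12 (Function('y')(p, j) = Add(-6, Mul(-1, 6)) = Add(-6, -6) = -12)
A = -26015 (A = Add(Add(-9644, Add(-12, Mul(-1, -127))), -16486) = Add(Add(-9644, Add(-12, 127)), -16486) = Add(Add(-9644, 115), -16486) = Add(-9529, -16486) = -26015)
Function('Y')(L, h) = 19 (Function('Y')(L, h) = Add(7, Mul(-1, -12)) = Add(7, 12) = 19)
W = -26034 (W = Add(-26015, Mul(-1, 19)) = Add(-26015, -19) = -26034)
Mul(-1, W) = Mul(-1, -26034) = 26034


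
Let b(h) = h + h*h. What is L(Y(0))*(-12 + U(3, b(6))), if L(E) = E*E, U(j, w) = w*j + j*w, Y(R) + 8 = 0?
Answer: 15360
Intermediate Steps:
Y(R) = -8 (Y(R) = -8 + 0 = -8)
b(h) = h + h²
U(j, w) = 2*j*w (U(j, w) = j*w + j*w = 2*j*w)
L(E) = E²
L(Y(0))*(-12 + U(3, b(6))) = (-8)²*(-12 + 2*3*(6*(1 + 6))) = 64*(-12 + 2*3*(6*7)) = 64*(-12 + 2*3*42) = 64*(-12 + 252) = 64*240 = 15360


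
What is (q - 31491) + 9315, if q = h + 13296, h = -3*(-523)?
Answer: -7311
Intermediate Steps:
h = 1569
q = 14865 (q = 1569 + 13296 = 14865)
(q - 31491) + 9315 = (14865 - 31491) + 9315 = -16626 + 9315 = -7311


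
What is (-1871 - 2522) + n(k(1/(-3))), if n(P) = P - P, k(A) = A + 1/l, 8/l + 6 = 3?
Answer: -4393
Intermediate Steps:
l = -8/3 (l = 8/(-6 + 3) = 8/(-3) = 8*(-⅓) = -8/3 ≈ -2.6667)
k(A) = -3/8 + A (k(A) = A + 1/(-8/3) = A - 3/8 = -3/8 + A)
n(P) = 0
(-1871 - 2522) + n(k(1/(-3))) = (-1871 - 2522) + 0 = -4393 + 0 = -4393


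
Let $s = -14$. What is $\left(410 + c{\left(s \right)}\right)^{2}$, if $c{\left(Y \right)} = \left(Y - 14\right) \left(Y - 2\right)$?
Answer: $736164$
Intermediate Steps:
$c{\left(Y \right)} = \left(-14 + Y\right) \left(-2 + Y\right)$ ($c{\left(Y \right)} = \left(-14 + Y\right) \left(Y + \left(-7 + 5\right)\right) = \left(-14 + Y\right) \left(Y - 2\right) = \left(-14 + Y\right) \left(-2 + Y\right)$)
$\left(410 + c{\left(s \right)}\right)^{2} = \left(410 + \left(28 + \left(-14\right)^{2} - -224\right)\right)^{2} = \left(410 + \left(28 + 196 + 224\right)\right)^{2} = \left(410 + 448\right)^{2} = 858^{2} = 736164$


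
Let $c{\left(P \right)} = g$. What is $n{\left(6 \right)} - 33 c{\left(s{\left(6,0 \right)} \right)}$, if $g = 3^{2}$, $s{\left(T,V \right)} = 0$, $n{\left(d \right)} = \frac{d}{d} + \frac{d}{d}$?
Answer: $-295$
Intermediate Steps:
$n{\left(d \right)} = 2$ ($n{\left(d \right)} = 1 + 1 = 2$)
$g = 9$
$c{\left(P \right)} = 9$
$n{\left(6 \right)} - 33 c{\left(s{\left(6,0 \right)} \right)} = 2 - 297 = -295$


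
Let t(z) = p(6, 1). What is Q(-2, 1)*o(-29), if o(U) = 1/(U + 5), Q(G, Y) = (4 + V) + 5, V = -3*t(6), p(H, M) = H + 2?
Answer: 5/8 ≈ 0.62500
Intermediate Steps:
p(H, M) = 2 + H
t(z) = 8 (t(z) = 2 + 6 = 8)
V = -24 (V = -3*8 = -24)
Q(G, Y) = -15 (Q(G, Y) = (4 - 24) + 5 = -20 + 5 = -15)
o(U) = 1/(5 + U)
Q(-2, 1)*o(-29) = -15/(5 - 29) = -15/(-24) = -15*(-1/24) = 5/8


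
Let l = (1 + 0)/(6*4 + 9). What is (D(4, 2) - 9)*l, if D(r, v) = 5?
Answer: -4/33 ≈ -0.12121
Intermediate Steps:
l = 1/33 (l = 1/(24 + 9) = 1/33 ≈ 0.030303)
(D(4, 2) - 9)*l = (5 - 9)*(1/33) = -4*1/33 = -4/33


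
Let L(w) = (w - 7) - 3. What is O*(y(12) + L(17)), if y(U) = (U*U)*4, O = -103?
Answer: -60049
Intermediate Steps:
L(w) = -10 + w (L(w) = (-7 + w) - 3 = -10 + w)
y(U) = 4*U**2 (y(U) = U**2*4 = 4*U**2)
O*(y(12) + L(17)) = -103*(4*12**2 + (-10 + 17)) = -103*(4*144 + 7) = -103*(576 + 7) = -103*583 = -60049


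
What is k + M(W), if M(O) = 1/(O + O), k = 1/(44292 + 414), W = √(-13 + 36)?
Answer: 1/44706 + √23/46 ≈ 0.10428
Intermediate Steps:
W = √23 ≈ 4.7958
k = 1/44706 ≈ 2.2368e-5
M(O) = 1/(2*O)
k + M(W) = 1/44706 + 1/(2*(√23)) = 1/44706 + (√23/23)/2 = 1/44706 + √23/46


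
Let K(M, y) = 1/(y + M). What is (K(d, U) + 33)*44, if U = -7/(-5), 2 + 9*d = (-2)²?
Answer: 107976/73 ≈ 1479.1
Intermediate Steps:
d = 2/9 (d = -2/9 + (⅑)*(-2)² = -2/9 + (⅑)*4 = -2/9 + 4/9 = 2/9 ≈ 0.22222)
U = 7/5 (U = -7*(-⅕) = 7/5 ≈ 1.4000)
K(M, y) = 1/(M + y)
(K(d, U) + 33)*44 = (1/(2/9 + 7/5) + 33)*44 = (1/(73/45) + 33)*44 = (45/73 + 33)*44 = (2454/73)*44 = 107976/73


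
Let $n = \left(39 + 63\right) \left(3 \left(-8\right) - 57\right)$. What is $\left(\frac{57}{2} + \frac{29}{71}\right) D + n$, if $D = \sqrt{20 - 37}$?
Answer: $-8262 + \frac{4105 i \sqrt{17}}{142} \approx -8262.0 + 119.19 i$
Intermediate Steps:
$n = -8262$ ($n = 102 \left(-24 - 57\right) = 102 \left(-81\right) = -8262$)
$D = i \sqrt{17}$ ($D = \sqrt{-17} = i \sqrt{17} \approx 4.1231 i$)
$\left(\frac{57}{2} + \frac{29}{71}\right) D + n = \left(\frac{57}{2} + \frac{29}{71}\right) i \sqrt{17} - 8262 = \frac{4105 i \sqrt{17}}{142} - 8262 = -8262 + \frac{4105 i \sqrt{17}}{142}$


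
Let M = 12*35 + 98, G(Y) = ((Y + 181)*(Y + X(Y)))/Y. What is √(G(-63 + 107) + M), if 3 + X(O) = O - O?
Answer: √352187/22 ≈ 26.975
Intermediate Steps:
X(O) = -3 (X(O) = -3 + (O - O) = -3 + 0 = -3)
G(Y) = (-3 + Y)*(181 + Y)/Y (G(Y) = ((Y + 181)*(Y - 3))/Y = ((181 + Y)*(-3 + Y))/Y = ((-3 + Y)*(181 + Y))/Y = (-3 + Y)*(181 + Y)/Y)
M = 518 (M = 420 + 98 = 518)
√(G(-63 + 107) + M) = √((178 + (-63 + 107) - 543/(-63 + 107)) + 518) = √((178 + 44 - 543/44) + 518) = √(9225/44 + 518) = √(32017/44) = √352187/22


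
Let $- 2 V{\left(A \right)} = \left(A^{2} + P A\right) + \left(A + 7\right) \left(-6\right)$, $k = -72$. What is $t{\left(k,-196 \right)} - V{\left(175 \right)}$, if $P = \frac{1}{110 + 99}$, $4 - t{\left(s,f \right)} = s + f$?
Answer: $\frac{3143134}{209} \approx 15039.0$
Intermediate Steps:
$t{\left(s,f \right)} = 4 - f - s$ ($t{\left(s,f \right)} = 4 - \left(s + f\right) = 4 - \left(f + s\right) = 4 - f - s$)
$P = \frac{1}{209} \approx 0.0047847$
$V{\left(A \right)} = 21 - \frac{A^{2}}{2} + \frac{1253 A}{418}$ ($V{\left(A \right)} = - \frac{\left(A^{2} + \frac{A}{209}\right) + \left(A + 7\right) \left(-6\right)}{2} = - \frac{\left(A^{2} + \frac{A}{209}\right) + \left(7 + A\right) \left(-6\right)}{2} = - \frac{\left(A^{2} + \frac{A}{209}\right) - \left(42 + 6 A\right)}{2} = - \frac{-42 + A^{2} - \frac{1253 A}{209}}{2} = 21 - \frac{A^{2}}{2} + \frac{1253 A}{418}$)
$t{\left(k,-196 \right)} - V{\left(175 \right)} = \left(4 - -196 - -72\right) - \left(21 - \frac{175^{2}}{2} + \frac{1253}{418} \cdot 175\right) = \left(4 + 196 + 72\right) - \left(21 - \frac{30625}{2} + \frac{219275}{418}\right) = 272 - \left(21 - \frac{30625}{2} + \frac{219275}{418}\right) = 272 - - \frac{3086286}{209} = 272 + \frac{3086286}{209} = \frac{3143134}{209}$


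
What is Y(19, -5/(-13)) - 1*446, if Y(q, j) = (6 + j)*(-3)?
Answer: -6047/13 ≈ -465.15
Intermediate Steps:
Y(q, j) = -18 - 3*j
Y(19, -5/(-13)) - 1*446 = (-18 - (-15)/(-13)) - 1*446 = (-18 - (-15)*(-1)/13) - 446 = (-18 - 3*5/13) - 446 = (-18 - 15/13) - 446 = -249/13 - 446 = -6047/13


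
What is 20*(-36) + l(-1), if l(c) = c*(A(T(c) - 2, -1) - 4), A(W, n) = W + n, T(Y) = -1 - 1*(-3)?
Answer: -715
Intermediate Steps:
T(Y) = 2 (T(Y) = -1 + 3 = 2)
l(c) = -5*c (l(c) = c*(((2 - 2) - 1) - 4) = c*((0 - 1) - 4) = c*(-1 - 4) = c*(-5) = -5*c)
20*(-36) + l(-1) = 20*(-36) - 5*(-1) = -720 + 5 = -715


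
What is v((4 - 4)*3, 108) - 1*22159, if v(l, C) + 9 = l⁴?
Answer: -22168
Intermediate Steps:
v(l, C) = -9 + l⁴
v((4 - 4)*3, 108) - 1*22159 = (-9 + ((4 - 4)*3)⁴) - 1*22159 = (-9 + (0*3)⁴) - 22159 = (-9 + 0⁴) - 22159 = (-9 + 0) - 22159 = -9 - 22159 = -22168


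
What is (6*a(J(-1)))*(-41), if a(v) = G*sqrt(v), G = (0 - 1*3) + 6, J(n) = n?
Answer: -738*I ≈ -738.0*I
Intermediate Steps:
G = 3 (G = (0 - 3) + 6 = -3 + 6 = 3)
a(v) = 3*sqrt(v)
(6*a(J(-1)))*(-41) = (6*(3*sqrt(-1)))*(-41) = (6*(3*I))*(-41) = (18*I)*(-41) = -738*I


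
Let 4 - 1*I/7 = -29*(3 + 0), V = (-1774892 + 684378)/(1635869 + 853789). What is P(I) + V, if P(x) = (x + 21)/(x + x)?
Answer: 8888576/113279439 ≈ 0.078466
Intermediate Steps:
V = -545257/1244829 (V = -1090514/2489658 = -1090514*1/2489658 = -545257/1244829 ≈ -0.43802)
I = 637 (I = 28 - (-203)*(3 + 0) = 28 - (-203)*3 = 28 - 7*(-87) = 28 + 609 = 637)
P(x) = (21 + x)/(2*x) (P(x) = (21 + x)/((2*x)) = (21 + x)*(1/(2*x)) = (21 + x)/(2*x))
P(I) + V = (½)*(21 + 637)/637 - 545257/1244829 = (½)*(1/637)*658 - 545257/1244829 = 47/91 - 545257/1244829 = 8888576/113279439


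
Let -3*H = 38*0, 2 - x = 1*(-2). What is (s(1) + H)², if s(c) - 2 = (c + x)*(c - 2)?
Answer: 9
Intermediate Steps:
x = 4 (x = 2 - (-2) = 2 - 1*(-2) = 2 + 2 = 4)
H = 0 (H = -38*0/3 = -⅓*0 = 0)
s(c) = 2 + (-2 + c)*(4 + c) (s(c) = 2 + (c + 4)*(c - 2) = 2 + (4 + c)*(-2 + c) = 2 + (-2 + c)*(4 + c))
(s(1) + H)² = ((-6 + 1² + 2*1) + 0)² = ((-6 + 1 + 2) + 0)² = (-3 + 0)² = (-3)² = 9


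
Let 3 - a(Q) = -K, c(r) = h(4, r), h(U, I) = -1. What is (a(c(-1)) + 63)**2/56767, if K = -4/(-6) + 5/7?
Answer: 2002225/25034247 ≈ 0.079979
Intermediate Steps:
c(r) = -1
K = 29/21 (K = -4*(-1/6) + 5*(1/7) = 2/3 + 5/7 = 29/21 ≈ 1.3810)
a(Q) = 92/21 (a(Q) = 3 - (-1)*29/21 = 3 - 1*(-29/21) = 3 + 29/21 = 92/21)
(a(c(-1)) + 63)**2/56767 = (92/21 + 63)**2/56767 = (1415/21)**2*(1/56767) = (2002225/441)*(1/56767) = 2002225/25034247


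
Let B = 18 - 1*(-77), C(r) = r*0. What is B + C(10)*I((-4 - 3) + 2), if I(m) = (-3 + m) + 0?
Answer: 95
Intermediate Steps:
C(r) = 0
B = 95 (B = 18 + 77 = 95)
I(m) = -3 + m
B + C(10)*I((-4 - 3) + 2) = 95 + 0*(-3 + ((-4 - 3) + 2)) = 95 + 0*(-3 + (-7 + 2)) = 95 + 0*(-3 - 5) = 95 + 0*(-8) = 95 + 0 = 95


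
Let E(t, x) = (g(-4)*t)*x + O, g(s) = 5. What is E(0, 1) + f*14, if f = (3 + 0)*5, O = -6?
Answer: 204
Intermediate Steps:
E(t, x) = -6 + 5*t*x (E(t, x) = (5*t)*x - 6 = 5*t*x - 6 = -6 + 5*t*x)
f = 15 (f = 3*5 = 15)
E(0, 1) + f*14 = (-6 + 5*0*1) + 15*14 = (-6 + 0) + 210 = -6 + 210 = 204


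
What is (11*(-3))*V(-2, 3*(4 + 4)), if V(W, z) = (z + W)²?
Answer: -15972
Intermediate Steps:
V(W, z) = (W + z)²
(11*(-3))*V(-2, 3*(4 + 4)) = (11*(-3))*(-2 + 3*(4 + 4))² = -33*(-2 + 3*8)² = -33*(-2 + 24)² = -33*22² = -33*484 = -15972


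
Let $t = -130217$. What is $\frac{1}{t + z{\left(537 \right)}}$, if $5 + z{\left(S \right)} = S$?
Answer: $- \frac{1}{129685} \approx -7.711 \cdot 10^{-6}$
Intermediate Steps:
$z{\left(S \right)} = -5 + S$
$\frac{1}{t + z{\left(537 \right)}} = \frac{1}{-130217 + \left(-5 + 537\right)} = \frac{1}{-130217 + 532} = \frac{1}{-129685} = - \frac{1}{129685}$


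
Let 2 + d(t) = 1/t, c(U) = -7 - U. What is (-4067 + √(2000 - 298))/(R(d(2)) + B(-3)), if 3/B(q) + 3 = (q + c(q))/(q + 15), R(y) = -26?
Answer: 174881/1154 - 43*√1702/1154 ≈ 150.01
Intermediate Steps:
d(t) = -2 + 1/t
B(q) = 3/(-3 - 7/(15 + q)) (B(q) = 3/(-3 + (q + (-7 - q))/(q + 15)) = 3/(-3 - 7/(15 + q)))
(-4067 + √(2000 - 298))/(R(d(2)) + B(-3)) = (-4067 + √(2000 - 298))/(-26 + 3*(-15 - 1*(-3))/(52 + 3*(-3))) = (-4067 + √1702)/(-26 + 3*(-15 + 3)/(52 - 9)) = (-4067 + √1702)/(-26 + 3*(-12)/43) = (-4067 + √1702)/(-26 + 3*(1/43)*(-12)) = (-4067 + √1702)/(-26 - 36/43) = (-4067 + √1702)/(-1154/43) = (-4067 + √1702)*(-43/1154) = 174881/1154 - 43*√1702/1154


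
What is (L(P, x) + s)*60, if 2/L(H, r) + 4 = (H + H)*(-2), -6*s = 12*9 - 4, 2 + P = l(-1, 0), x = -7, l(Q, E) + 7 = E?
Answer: -4145/4 ≈ -1036.3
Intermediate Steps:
l(Q, E) = -7 + E
P = -9 (P = -2 + (-7 + 0) = -2 - 7 = -9)
s = -52/3 (s = -(12*9 - 4)/6 = -(108 - 4)/6 = -⅙*104 = -52/3 ≈ -17.333)
L(H, r) = 2/(-4 - 4*H) (L(H, r) = 2/(-4 + (H + H)*(-2)) = 2/(-4 + (2*H)*(-2)) = 2/(-4 - 4*H))
(L(P, x) + s)*60 = (-1/(2 + 2*(-9)) - 52/3)*60 = (-1/(2 - 18) - 52/3)*60 = (-1/(-16) - 52/3)*60 = (-1*(-1/16) - 52/3)*60 = (1/16 - 52/3)*60 = -829/48*60 = -4145/4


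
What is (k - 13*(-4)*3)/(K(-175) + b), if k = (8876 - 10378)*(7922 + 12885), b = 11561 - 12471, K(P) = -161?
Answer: 31251958/1071 ≈ 29180.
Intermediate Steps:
b = -910
k = -31252114 (k = -1502*20807 = -31252114)
(k - 13*(-4)*3)/(K(-175) + b) = (-31252114 - 13*(-4)*3)/(-161 - 910) = (-31252114 + 52*3)/(-1071) = (-31252114 + 156)*(-1/1071) = -31251958*(-1/1071) = 31251958/1071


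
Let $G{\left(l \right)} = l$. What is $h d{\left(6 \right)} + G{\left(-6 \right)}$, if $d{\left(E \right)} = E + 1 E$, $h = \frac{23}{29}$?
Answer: $\frac{102}{29} \approx 3.5172$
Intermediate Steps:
$h = \frac{23}{29}$ ($h = 23 \cdot \frac{1}{29} = \frac{23}{29} \approx 0.7931$)
$d{\left(E \right)} = 2 E$ ($d{\left(E \right)} = E + E = 2 E$)
$h d{\left(6 \right)} + G{\left(-6 \right)} = \frac{23 \cdot 2 \cdot 6}{29} - 6 = \frac{23}{29} \cdot 12 - 6 = \frac{276}{29} - 6 = \frac{102}{29}$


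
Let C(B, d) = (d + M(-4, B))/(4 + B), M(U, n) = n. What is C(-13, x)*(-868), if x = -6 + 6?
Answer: -11284/9 ≈ -1253.8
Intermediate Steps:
x = 0
C(B, d) = (B + d)/(4 + B) (C(B, d) = (d + B)/(4 + B) = (B + d)/(4 + B))
C(-13, x)*(-868) = ((-13 + 0)/(4 - 13))*(-868) = (-13/(-9))*(-868) = -⅑*(-13)*(-868) = (13/9)*(-868) = -11284/9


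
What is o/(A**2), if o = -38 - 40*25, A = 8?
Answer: -519/32 ≈ -16.219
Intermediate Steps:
o = -1038 (o = -38 - 1000 = -1038)
o/(A**2) = -1038/(8**2) = -1038/64 = -1038*1/64 = -519/32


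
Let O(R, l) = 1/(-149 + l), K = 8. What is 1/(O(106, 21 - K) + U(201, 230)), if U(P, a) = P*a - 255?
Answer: 136/6252599 ≈ 2.1751e-5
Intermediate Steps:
U(P, a) = -255 + P*a
1/(O(106, 21 - K) + U(201, 230)) = 1/(1/(-149 + (21 - 1*8)) + (-255 + 201*230)) = 1/(1/(-149 + (21 - 8)) + (-255 + 46230)) = 1/(1/(-149 + 13) + 45975) = 1/(1/(-136) + 45975) = 1/(-1/136 + 45975) = 1/(6252599/136) = 136/6252599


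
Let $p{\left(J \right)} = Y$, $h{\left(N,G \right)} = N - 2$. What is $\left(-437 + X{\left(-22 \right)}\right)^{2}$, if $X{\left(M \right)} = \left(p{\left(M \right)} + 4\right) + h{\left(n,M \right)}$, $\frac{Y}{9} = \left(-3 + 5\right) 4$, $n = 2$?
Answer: $130321$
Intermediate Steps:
$h{\left(N,G \right)} = -2 + N$ ($h{\left(N,G \right)} = N - 2 = -2 + N$)
$Y = 72$ ($Y = 9 \left(-3 + 5\right) 4 = 9 \cdot 2 \cdot 4 = 9 \cdot 8 = 72$)
$p{\left(J \right)} = 72$
$X{\left(M \right)} = 76$ ($X{\left(M \right)} = \left(72 + 4\right) + \left(-2 + 2\right) = 76 + 0 = 76$)
$\left(-437 + X{\left(-22 \right)}\right)^{2} = \left(-437 + 76\right)^{2} = \left(-361\right)^{2} = 130321$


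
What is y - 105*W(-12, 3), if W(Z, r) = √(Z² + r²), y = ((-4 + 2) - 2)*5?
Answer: -20 - 315*√17 ≈ -1318.8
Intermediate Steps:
y = -20 (y = (-2 - 2)*5 = -4*5 = -20)
y - 105*W(-12, 3) = -20 - 105*√((-12)² + 3²) = -20 - 105*√(144 + 9) = -20 - 315*√17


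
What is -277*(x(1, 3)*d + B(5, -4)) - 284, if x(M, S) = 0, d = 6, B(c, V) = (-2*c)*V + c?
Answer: -12749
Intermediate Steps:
B(c, V) = c - 2*V*c (B(c, V) = -2*V*c + c = c - 2*V*c)
-277*(x(1, 3)*d + B(5, -4)) - 284 = -277*(0*6 + 5*(1 - 2*(-4))) - 284 = -277*(0 + 5*(1 + 8)) - 284 = -277*(0 + 5*9) - 284 = -277*(0 + 45) - 284 = -277*45 - 284 = -12465 - 284 = -12749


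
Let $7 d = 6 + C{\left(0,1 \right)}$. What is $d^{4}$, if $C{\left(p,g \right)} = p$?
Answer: $\frac{1296}{2401} \approx 0.53977$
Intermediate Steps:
$d = \frac{6}{7}$ ($d = \frac{6 + 0}{7} = \frac{1}{7} \cdot 6 = \frac{6}{7} \approx 0.85714$)
$d^{4} = \left(\frac{6}{7}\right)^{4} = \frac{1296}{2401}$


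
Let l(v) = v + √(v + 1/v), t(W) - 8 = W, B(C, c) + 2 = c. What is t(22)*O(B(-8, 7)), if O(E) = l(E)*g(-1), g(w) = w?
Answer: -150 - 6*√130 ≈ -218.41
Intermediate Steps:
B(C, c) = -2 + c
t(W) = 8 + W
l(v) = v + √(v + 1/v)
O(E) = -E - √(E + 1/E) (O(E) = (E + √(E + 1/E))*(-1) = -E - √(E + 1/E))
t(22)*O(B(-8, 7)) = (8 + 22)*(-(-2 + 7) - √((-2 + 7) + 1/(-2 + 7))) = 30*(-1*5 - √(5 + 1/5)) = 30*(-5 - √(5 + ⅕)) = 30*(-5 - √(26/5)) = 30*(-5 - √130/5) = -150 - 6*√130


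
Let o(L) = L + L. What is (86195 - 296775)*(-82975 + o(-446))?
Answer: 17660712860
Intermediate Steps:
o(L) = 2*L
(86195 - 296775)*(-82975 + o(-446)) = (86195 - 296775)*(-82975 + 2*(-446)) = -210580*(-82975 - 892) = -210580*(-83867) = 17660712860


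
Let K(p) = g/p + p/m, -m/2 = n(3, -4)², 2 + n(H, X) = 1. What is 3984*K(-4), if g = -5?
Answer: 12948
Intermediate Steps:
n(H, X) = -1 (n(H, X) = -2 + 1 = -1)
m = -2 (m = -2*(-1)² = -2*1 = -2)
K(p) = -5/p - p/2 (K(p) = -5/p + p/(-2) = -5/p + p*(-½) = -5/p - p/2)
3984*K(-4) = 3984*(-5/(-4) - ½*(-4)) = 3984*(-5*(-¼) + 2) = 3984*(5/4 + 2) = 3984*(13/4) = 12948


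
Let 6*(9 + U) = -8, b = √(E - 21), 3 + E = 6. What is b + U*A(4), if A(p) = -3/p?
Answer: 31/4 + 3*I*√2 ≈ 7.75 + 4.2426*I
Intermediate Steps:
E = 3 (E = -3 + 6 = 3)
b = 3*I*√2 (b = √(3 - 21) = √(-18) = 3*I*√2 ≈ 4.2426*I)
U = -31/3 (U = -9 + (⅙)*(-8) = -9 - 4/3 = -31/3 ≈ -10.333)
b + U*A(4) = 3*I*√2 - (-31)/4 = 3*I*√2 - 31/3*(-¾) = 3*I*√2 + 31/4 = 31/4 + 3*I*√2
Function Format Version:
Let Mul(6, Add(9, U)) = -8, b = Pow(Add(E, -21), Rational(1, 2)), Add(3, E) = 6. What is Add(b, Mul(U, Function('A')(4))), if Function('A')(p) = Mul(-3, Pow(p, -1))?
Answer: Add(Rational(31, 4), Mul(3, I, Pow(2, Rational(1, 2)))) ≈ Add(7.7500, Mul(4.2426, I))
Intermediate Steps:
E = 3 (E = Add(-3, 6) = 3)
b = Mul(3, I, Pow(2, Rational(1, 2))) (b = Pow(Add(3, -21), Rational(1, 2)) = Pow(-18, Rational(1, 2)) = Mul(3, I, Pow(2, Rational(1, 2))) ≈ Mul(4.2426, I))
U = Rational(-31, 3) (U = Add(-9, Mul(Rational(1, 6), -8)) = Add(-9, Rational(-4, 3)) = Rational(-31, 3) ≈ -10.333)
Add(b, Mul(U, Function('A')(4))) = Add(Mul(3, I, Pow(2, Rational(1, 2))), Mul(Rational(-31, 3), Mul(-3, Pow(4, -1)))) = Add(Mul(3, I, Pow(2, Rational(1, 2))), Mul(Rational(-31, 3), Mul(-3, Rational(1, 4)))) = Add(Mul(3, I, Pow(2, Rational(1, 2))), Mul(Rational(-31, 3), Rational(-3, 4))) = Add(Mul(3, I, Pow(2, Rational(1, 2))), Rational(31, 4)) = Add(Rational(31, 4), Mul(3, I, Pow(2, Rational(1, 2))))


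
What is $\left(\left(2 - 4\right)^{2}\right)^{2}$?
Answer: $16$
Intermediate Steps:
$\left(\left(2 - 4\right)^{2}\right)^{2} = \left(\left(-2\right)^{2}\right)^{2} = 4^{2} = 16$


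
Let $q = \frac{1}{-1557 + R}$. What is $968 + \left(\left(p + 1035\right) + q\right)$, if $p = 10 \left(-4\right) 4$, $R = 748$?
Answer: $\frac{1490986}{809} \approx 1843.0$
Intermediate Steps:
$p = -160$ ($p = \left(-40\right) 4 = -160$)
$q = - \frac{1}{809}$ ($q = \frac{1}{-1557 + 748} = \frac{1}{-809} = - \frac{1}{809} \approx -0.0012361$)
$968 + \left(\left(p + 1035\right) + q\right) = 968 + \left(\left(-160 + 1035\right) - \frac{1}{809}\right) = 968 + \left(875 - \frac{1}{809}\right) = 968 + \frac{707874}{809} = \frac{1490986}{809}$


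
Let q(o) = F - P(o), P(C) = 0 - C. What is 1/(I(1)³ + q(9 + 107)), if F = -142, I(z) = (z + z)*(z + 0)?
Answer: -1/18 ≈ -0.055556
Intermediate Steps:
I(z) = 2*z² (I(z) = (2*z)*z = 2*z²)
P(C) = -C
q(o) = -142 + o (q(o) = -142 - (-1)*o = -142 + o)
1/(I(1)³ + q(9 + 107)) = 1/((2*1²)³ + (-142 + (9 + 107))) = 1/((2*1)³ + (-142 + 116)) = 1/(2³ - 26) = 1/(8 - 26) = 1/(-18) = -1/18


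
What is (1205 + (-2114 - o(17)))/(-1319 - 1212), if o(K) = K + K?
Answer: 943/2531 ≈ 0.37258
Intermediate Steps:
o(K) = 2*K
(1205 + (-2114 - o(17)))/(-1319 - 1212) = (1205 + (-2114 - 2*17))/(-1319 - 1212) = (1205 + (-2114 - 1*34))/(-2531) = (1205 + (-2114 - 34))*(-1/2531) = (1205 - 2148)*(-1/2531) = -943*(-1/2531) = 943/2531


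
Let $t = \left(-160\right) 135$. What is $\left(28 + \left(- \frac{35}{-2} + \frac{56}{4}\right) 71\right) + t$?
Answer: $- \frac{38671}{2} \approx -19336.0$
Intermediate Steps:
$t = -21600$
$\left(28 + \left(- \frac{35}{-2} + \frac{56}{4}\right) 71\right) + t = \left(28 + \left(- \frac{35}{-2} + \frac{56}{4}\right) 71\right) - 21600 = \left(28 + \left(\left(-35\right) \left(- \frac{1}{2}\right) + 56 \cdot \frac{1}{4}\right) 71\right) - 21600 = \left(28 + \left(\frac{35}{2} + 14\right) 71\right) - 21600 = \left(28 + \frac{63}{2} \cdot 71\right) - 21600 = \left(28 + \frac{4473}{2}\right) - 21600 = \frac{4529}{2} - 21600 = - \frac{38671}{2}$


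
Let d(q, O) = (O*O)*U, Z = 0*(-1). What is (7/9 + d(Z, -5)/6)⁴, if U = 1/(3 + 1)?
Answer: 294499921/26873856 ≈ 10.959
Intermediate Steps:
Z = 0
U = ¼ (U = 1/4 = ¼ ≈ 0.25000)
d(q, O) = O²/4 (d(q, O) = (O*O)*(¼) = O²*(¼) = O²/4)
(7/9 + d(Z, -5)/6)⁴ = (7/9 + ((¼)*(-5)²)/6)⁴ = (7*(⅑) + ((¼)*25)*(⅙))⁴ = (7/9 + (25/4)*(⅙))⁴ = (7/9 + 25/24)⁴ = (131/72)⁴ = 294499921/26873856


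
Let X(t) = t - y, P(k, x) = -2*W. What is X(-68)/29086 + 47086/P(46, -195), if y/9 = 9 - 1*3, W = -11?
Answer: 342385178/159973 ≈ 2140.3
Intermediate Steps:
y = 54 (y = 9*(9 - 1*3) = 9*(9 - 3) = 9*6 = 54)
P(k, x) = 22 (P(k, x) = -2*(-11) = 22)
X(t) = -54 + t (X(t) = t - 1*54 = t - 54 = -54 + t)
X(-68)/29086 + 47086/P(46, -195) = (-54 - 68)/29086 + 47086/22 = -122*1/29086 + 47086*(1/22) = -61/14543 + 23543/11 = 342385178/159973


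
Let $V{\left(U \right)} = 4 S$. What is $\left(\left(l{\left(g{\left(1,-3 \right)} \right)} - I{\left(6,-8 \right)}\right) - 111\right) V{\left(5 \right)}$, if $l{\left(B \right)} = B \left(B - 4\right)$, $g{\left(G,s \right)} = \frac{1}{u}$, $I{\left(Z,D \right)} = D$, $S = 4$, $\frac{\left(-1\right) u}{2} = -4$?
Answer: $- \frac{6623}{4} \approx -1655.8$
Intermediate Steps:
$u = 8$ ($u = \left(-2\right) \left(-4\right) = 8$)
$g{\left(G,s \right)} = \frac{1}{8}$
$l{\left(B \right)} = B \left(-4 + B\right)$
$V{\left(U \right)} = 16$ ($V{\left(U \right)} = 4 \cdot 4 = 16$)
$\left(\left(l{\left(g{\left(1,-3 \right)} \right)} - I{\left(6,-8 \right)}\right) - 111\right) V{\left(5 \right)} = \left(\left(\frac{-4 + \frac{1}{8}}{8} - -8\right) - 111\right) 16 = \left(\left(\frac{1}{8} \left(- \frac{31}{8}\right) + 8\right) - 111\right) 16 = \left(\left(- \frac{31}{64} + 8\right) - 111\right) 16 = \left(\frac{481}{64} - 111\right) 16 = \left(- \frac{6623}{64}\right) 16 = - \frac{6623}{4}$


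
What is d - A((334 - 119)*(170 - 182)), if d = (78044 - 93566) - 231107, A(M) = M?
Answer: -244049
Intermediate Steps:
d = -246629 (d = -15522 - 231107 = -246629)
d - A((334 - 119)*(170 - 182)) = -246629 - (334 - 119)*(170 - 182) = -246629 - 215*(-12) = -246629 - 1*(-2580) = -246629 + 2580 = -244049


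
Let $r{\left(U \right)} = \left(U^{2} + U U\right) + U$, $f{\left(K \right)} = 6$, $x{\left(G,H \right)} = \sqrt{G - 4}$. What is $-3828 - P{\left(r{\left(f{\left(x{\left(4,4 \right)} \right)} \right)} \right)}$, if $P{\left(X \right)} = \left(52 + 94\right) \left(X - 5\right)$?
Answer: $-14486$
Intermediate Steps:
$x{\left(G,H \right)} = \sqrt{-4 + G}$
$r{\left(U \right)} = U + 2 U^{2}$ ($r{\left(U \right)} = \left(U^{2} + U^{2}\right) + U = 2 U^{2} + U = U + 2 U^{2}$)
$P{\left(X \right)} = -730 + 146 X$ ($P{\left(X \right)} = 146 \left(-5 + X\right) = -730 + 146 X$)
$-3828 - P{\left(r{\left(f{\left(x{\left(4,4 \right)} \right)} \right)} \right)} = -3828 - \left(-730 + 146 \cdot 6 \left(1 + 2 \cdot 6\right)\right) = -3828 - \left(-730 + 146 \cdot 6 \left(1 + 12\right)\right) = -3828 - \left(-730 + 146 \cdot 6 \cdot 13\right) = -3828 - \left(-730 + 146 \cdot 78\right) = -3828 - \left(-730 + 11388\right) = -3828 - 10658 = -14486$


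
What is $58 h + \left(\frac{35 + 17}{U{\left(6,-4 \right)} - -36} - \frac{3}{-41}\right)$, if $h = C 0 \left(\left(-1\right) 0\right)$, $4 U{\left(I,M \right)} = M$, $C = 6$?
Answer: $\frac{2237}{1435} \approx 1.5589$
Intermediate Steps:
$U{\left(I,M \right)} = \frac{M}{4}$
$h = 0$ ($h = 6 \cdot 0 \left(\left(-1\right) 0\right) = 0 \cdot 0 = 0$)
$58 h + \left(\frac{35 + 17}{U{\left(6,-4 \right)} - -36} - \frac{3}{-41}\right) = 58 \cdot 0 - \left(- \frac{3}{41} - \frac{35 + 17}{\frac{1}{4} \left(-4\right) - -36}\right) = 0 - \left(- \frac{3}{41} - \frac{52}{-1 + 36}\right) = 0 + \left(\frac{52}{35} + \frac{3}{41}\right) = 0 + \frac{2237}{1435} = \frac{2237}{1435}$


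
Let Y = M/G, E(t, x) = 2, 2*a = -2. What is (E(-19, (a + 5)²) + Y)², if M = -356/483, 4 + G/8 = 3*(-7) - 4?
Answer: 3149117689/784784196 ≈ 4.0127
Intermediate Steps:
a = -1 (a = (½)*(-2) = -1)
G = -232 (G = -32 + 8*(3*(-7) - 4) = -32 + 8*(-21 - 4) = -32 + 8*(-25) = -32 - 200 = -232)
M = -356/483 (M = -356*1/483 = -356/483 ≈ -0.73706)
Y = 89/28014 (Y = -356/483/(-232) = -356/483*(-1/232) = 89/28014 ≈ 0.0031770)
(E(-19, (a + 5)²) + Y)² = (2 + 89/28014)² = (56117/28014)² = 3149117689/784784196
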